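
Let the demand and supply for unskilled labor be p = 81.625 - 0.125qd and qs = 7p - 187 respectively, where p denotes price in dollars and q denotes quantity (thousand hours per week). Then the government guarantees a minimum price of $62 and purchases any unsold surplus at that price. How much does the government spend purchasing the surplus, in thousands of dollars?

Rearranging demand gives qd = 653 - 8p. In a free market, 653 - 8p = 7p - 187 gives the equilibrium p* = 56, q* = 205.
Because the floor (62) lies above the market-clearing price, it is binding.
At p = 62: qd = 653 - 8·62 = 157 and qs = 7·62 - 187 = 247.
Surplus = qs - qd = 90.
Government expenditure = surplus × support price = 90 × 62 = 5580.

5580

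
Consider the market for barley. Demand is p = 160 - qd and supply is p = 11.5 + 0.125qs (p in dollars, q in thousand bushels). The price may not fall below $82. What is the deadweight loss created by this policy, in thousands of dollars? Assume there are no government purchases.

Rearranging demand gives qd = 160 - p; rearranging supply gives qs = 8p - 92. Setting quantity demanded equal to quantity supplied, 160 - p = 8p - 92, gives p* = 28 and q* = 132.
Because the floor (82) lies above the market-clearing price, it is binding.
At p = 82: qd = 160 - 82 = 78 and qs = 8·82 - 92 = 564.
Quantity traded falls to 78. At q = 78 the demand price is 160 - 78 = 82 and the supply price is (92 + 78)/8 = 21.25.
Deadweight loss = ½ · (82 - 21.25) · (132 - 78) = ½ · 60.75 · 54 = 1640.25.

1640.25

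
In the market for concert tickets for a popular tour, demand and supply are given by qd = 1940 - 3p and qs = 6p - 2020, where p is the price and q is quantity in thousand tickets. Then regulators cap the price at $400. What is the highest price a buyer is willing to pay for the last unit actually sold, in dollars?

Without the control the market clears where 1940 - 3p = 6p - 2020, i.e. p* = 440 and q* = 620.
Because the ceiling (400) lies below the market-clearing price, it is binding.
At p = 400: qd = 1940 - 3·400 = 740 and qs = 6·400 - 2020 = 380.
Only 380 units reach the market. On the demand curve, the marginal buyer's willingness to pay at q = 380 is (1940 - 380)/3 = 520.

520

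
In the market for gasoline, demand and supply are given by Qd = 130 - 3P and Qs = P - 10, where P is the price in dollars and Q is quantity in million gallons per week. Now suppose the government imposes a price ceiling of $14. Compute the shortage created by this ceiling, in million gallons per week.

84

Setting quantity demanded equal to quantity supplied, 130 - 3P = P - 10, gives P* = 35 and Q* = 25.
The ceiling of 14 is below the equilibrium price 35, so it binds.
At P = 14: Qd = 130 - 3·14 = 88 and Qs = 14 - 10 = 4.
Shortage = Qd - Qs = 88 - 4 = 84.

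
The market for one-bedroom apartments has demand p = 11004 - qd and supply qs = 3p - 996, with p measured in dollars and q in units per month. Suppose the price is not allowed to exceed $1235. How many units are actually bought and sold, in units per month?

Rearranging demand gives qd = 11004 - p. Setting quantity demanded equal to quantity supplied, 11004 - p = 3p - 996, gives p* = 3000 and q* = 8004.
Since 1235 < 3000, the ceiling is binding.
At p = 1235: qd = 11004 - 1235 = 9769 and qs = 3·1235 - 996 = 2709.
The quantity actually transacted is the short side, supply: 2709.

2709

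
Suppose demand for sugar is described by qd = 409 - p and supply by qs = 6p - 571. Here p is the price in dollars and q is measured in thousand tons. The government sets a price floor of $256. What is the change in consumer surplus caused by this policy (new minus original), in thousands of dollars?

-24476

In a free market, 409 - p = 6p - 571 gives the equilibrium p* = 140, q* = 269.
Since 256 > 140, the floor is binding.
At p = 256: qd = 409 - 256 = 153 and qs = 6·256 - 571 = 965.
Consumer surplus without the control is ½ · (409 - 140) · 269 = 36180.5.
With the floor, consumers buy 153 units at 256, so CS = ½ · (409 - 256) · 153 = 11704.5.
Change in consumer surplus = 11704.5 - 36180.5 = -24476.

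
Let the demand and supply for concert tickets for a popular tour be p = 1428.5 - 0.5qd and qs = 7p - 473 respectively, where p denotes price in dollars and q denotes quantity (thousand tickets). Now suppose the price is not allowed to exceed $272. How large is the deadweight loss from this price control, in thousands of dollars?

Rearranging demand gives qd = 2857 - 2p. Without the control the market clears where 2857 - 2p = 7p - 473, i.e. p* = 370 and q* = 2117.
Since 272 < 370, the ceiling is binding.
At p = 272: qd = 2857 - 2·272 = 2313 and qs = 7·272 - 473 = 1431.
Quantity traded falls to 1431. At q = 1431 the demand price is (2857 - 1431)/2 = 713 and the supply price is (473 + 1431)/7 = 272.
Deadweight loss = ½ · (713 - 272) · (2117 - 1431) = ½ · 441 · 686 = 151263.

151263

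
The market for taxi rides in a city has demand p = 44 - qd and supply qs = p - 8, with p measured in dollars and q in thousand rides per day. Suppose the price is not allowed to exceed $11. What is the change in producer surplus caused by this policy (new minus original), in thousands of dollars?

-157.5

Rearranging demand gives qd = 44 - p. Without the control the market clears where 44 - p = p - 8, i.e. p* = 26 and q* = 18.
The ceiling of 11 is below the equilibrium price 26, so it binds.
At p = 11: qd = 44 - 11 = 33 and qs = 11 - 8 = 3.
Producer surplus without the control is ½ · (26 - 8) · 18 = 162.
With the ceiling, producers sell 3 units at 11, so PS = ½ · (11 - 8) · 3 = 4.5.
Change in producer surplus = 4.5 - 162 = -157.5.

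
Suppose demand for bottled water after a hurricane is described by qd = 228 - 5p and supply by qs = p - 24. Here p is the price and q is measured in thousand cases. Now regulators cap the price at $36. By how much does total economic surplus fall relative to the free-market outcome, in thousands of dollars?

21.6

Without the control the market clears where 228 - 5p = p - 24, i.e. p* = 42 and q* = 18.
The ceiling of 36 is below the equilibrium price 42, so it binds.
At p = 36: qd = 228 - 5·36 = 48 and qs = 36 - 24 = 12.
Quantity traded falls to 12. At q = 12 the demand price is (228 - 12)/5 = 43.2 and the supply price is 24 + 12 = 36.
Deadweight loss = ½ · (43.2 - 36) · (18 - 12) = ½ · 7.2 · 6 = 21.6.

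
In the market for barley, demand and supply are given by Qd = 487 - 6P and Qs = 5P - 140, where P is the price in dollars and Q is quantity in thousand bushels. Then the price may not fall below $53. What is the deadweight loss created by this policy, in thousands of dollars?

0

Equilibrium: 487 - 6P = 5P - 140, so 627 = 11P and P* = 57, Q* = 145.
Since 53 is below P* = 57, the floor does not bind and the free-market outcome prevails.
Since the control does not bind, no trades are prevented and deadweight loss is zero.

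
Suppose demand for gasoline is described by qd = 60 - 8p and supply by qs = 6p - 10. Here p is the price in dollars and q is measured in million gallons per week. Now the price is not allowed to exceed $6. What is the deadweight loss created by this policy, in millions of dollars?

Without the control the market clears where 60 - 8p = 6p - 10, i.e. p* = 5 and q* = 20.
Since 6 is above p* = 5, the ceiling does not bind and the free-market outcome prevails.
Since the control does not bind, no trades are prevented and deadweight loss is zero.

0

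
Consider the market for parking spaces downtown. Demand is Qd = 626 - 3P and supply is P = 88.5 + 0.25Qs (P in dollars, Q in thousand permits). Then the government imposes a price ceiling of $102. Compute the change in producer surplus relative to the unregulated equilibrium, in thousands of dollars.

Rearranging supply gives Qs = 4P - 354. Without the control the market clears where 626 - 3P = 4P - 354, i.e. P* = 140 and Q* = 206.
The ceiling of 102 is below the equilibrium price 140, so it binds.
At P = 102: Qd = 626 - 3·102 = 320 and Qs = 4·102 - 354 = 54.
Producer surplus without the control is ½ · (140 - 88.5) · 206 = 5304.5.
With the ceiling, producers sell 54 units at 102, so PS = ½ · (102 - 88.5) · 54 = 364.5.
Change in producer surplus = 364.5 - 5304.5 = -4940.

-4940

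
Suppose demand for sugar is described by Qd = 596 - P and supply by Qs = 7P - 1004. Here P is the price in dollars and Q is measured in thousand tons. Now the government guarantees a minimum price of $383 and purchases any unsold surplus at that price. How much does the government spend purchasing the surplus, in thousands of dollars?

560712

Setting quantity demanded equal to quantity supplied, 596 - P = 7P - 1004, gives P* = 200 and Q* = 396.
Because the floor (383) lies above the market-clearing price, it is binding.
At P = 383: Qd = 596 - 383 = 213 and Qs = 7·383 - 1004 = 1677.
Surplus = Qs - Qd = 1464.
Government expenditure = surplus × support price = 1464 × 383 = 560712.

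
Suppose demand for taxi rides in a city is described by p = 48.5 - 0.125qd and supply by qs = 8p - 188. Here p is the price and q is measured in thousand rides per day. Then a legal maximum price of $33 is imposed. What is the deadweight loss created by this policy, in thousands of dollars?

72

Rearranging demand gives qd = 388 - 8p. In a free market, 388 - 8p = 8p - 188 gives the equilibrium p* = 36, q* = 100.
The ceiling of 33 is below the equilibrium price 36, so it binds.
At p = 33: qd = 388 - 8·33 = 124 and qs = 8·33 - 188 = 76.
Quantity traded falls to 76. At q = 76 the demand price is (388 - 76)/8 = 39 and the supply price is (188 + 76)/8 = 33.
Deadweight loss = ½ · (39 - 33) · (100 - 76) = ½ · 6 · 24 = 72.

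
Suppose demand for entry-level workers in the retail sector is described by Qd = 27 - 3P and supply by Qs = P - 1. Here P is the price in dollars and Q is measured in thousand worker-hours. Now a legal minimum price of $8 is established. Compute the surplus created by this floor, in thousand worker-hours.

4

In a free market, 27 - 3P = P - 1 gives the equilibrium P* = 7, Q* = 6.
The floor of 8 is above the equilibrium price 7, so it binds.
At P = 8: Qd = 27 - 3·8 = 3 and Qs = 8 - 1 = 7.
Surplus = Qs - Qd = 7 - 3 = 4.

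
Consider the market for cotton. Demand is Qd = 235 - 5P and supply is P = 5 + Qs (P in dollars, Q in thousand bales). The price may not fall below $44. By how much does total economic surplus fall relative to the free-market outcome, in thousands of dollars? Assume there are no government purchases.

Rearranging supply gives Qs = P - 5. Equilibrium: 235 - 5P = P - 5, so 240 = 6P and P* = 40, Q* = 35.
Because the floor (44) lies above the market-clearing price, it is binding.
At P = 44: Qd = 235 - 5·44 = 15 and Qs = 44 - 5 = 39.
Quantity traded falls to 15. At Q = 15 the demand price is (235 - 15)/5 = 44 and the supply price is 5 + 15 = 20.
Deadweight loss = ½ · (44 - 20) · (35 - 15) = ½ · 24 · 20 = 240.

240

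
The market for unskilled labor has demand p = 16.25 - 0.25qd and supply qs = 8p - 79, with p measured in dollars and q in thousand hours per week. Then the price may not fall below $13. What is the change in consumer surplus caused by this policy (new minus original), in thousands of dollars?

-15

Rearranging demand gives qd = 65 - 4p. Equilibrium: 65 - 4p = 8p - 79, so 144 = 12p and p* = 12, q* = 17.
The floor of 13 is above the equilibrium price 12, so it binds.
At p = 13: qd = 65 - 4·13 = 13 and qs = 8·13 - 79 = 25.
Consumer surplus without the control is ½ · (16.25 - 12) · 17 = 36.125.
With the floor, consumers buy 13 units at 13, so CS = ½ · (16.25 - 13) · 13 = 21.125.
Change in consumer surplus = 21.125 - 36.125 = -15.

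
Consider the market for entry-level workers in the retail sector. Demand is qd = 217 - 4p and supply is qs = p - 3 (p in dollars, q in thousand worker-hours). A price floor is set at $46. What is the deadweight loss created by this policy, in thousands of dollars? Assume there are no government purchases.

40

Without the control the market clears where 217 - 4p = p - 3, i.e. p* = 44 and q* = 41.
Because the floor (46) lies above the market-clearing price, it is binding.
At p = 46: qd = 217 - 4·46 = 33 and qs = 46 - 3 = 43.
Quantity traded falls to 33. At q = 33 the demand price is (217 - 33)/4 = 46 and the supply price is 3 + 33 = 36.
Deadweight loss = ½ · (46 - 36) · (41 - 33) = ½ · 10 · 8 = 40.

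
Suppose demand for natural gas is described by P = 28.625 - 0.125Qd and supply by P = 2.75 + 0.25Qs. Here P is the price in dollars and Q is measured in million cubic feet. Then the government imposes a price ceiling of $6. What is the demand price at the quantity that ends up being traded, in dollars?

Rearranging demand gives Qd = 229 - 8P; rearranging supply gives Qs = 4P - 11. Setting quantity demanded equal to quantity supplied, 229 - 8P = 4P - 11, gives P* = 20 and Q* = 69.
Since 6 < 20, the ceiling is binding.
At P = 6: Qd = 229 - 8·6 = 181 and Qs = 4·6 - 11 = 13.
Only 13 units reach the market. On the demand curve, the marginal buyer's willingness to pay at Q = 13 is (229 - 13)/8 = 27.

27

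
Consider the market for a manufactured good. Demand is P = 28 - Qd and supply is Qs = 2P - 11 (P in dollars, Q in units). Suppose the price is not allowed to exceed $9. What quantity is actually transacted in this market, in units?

7

Rearranging demand gives Qd = 28 - P. Setting quantity demanded equal to quantity supplied, 28 - P = 2P - 11, gives P* = 13 and Q* = 15.
The ceiling of 9 is below the equilibrium price 13, so it binds.
At P = 9: Qd = 28 - 9 = 19 and Qs = 2·9 - 11 = 7.
The quantity actually transacted is the short side, supply: 7.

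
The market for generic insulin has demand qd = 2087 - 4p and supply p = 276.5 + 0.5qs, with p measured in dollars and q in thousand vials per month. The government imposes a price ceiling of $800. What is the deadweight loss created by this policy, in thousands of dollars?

0

Rearranging supply gives qs = 2p - 553. In a free market, 2087 - 4p = 2p - 553 gives the equilibrium p* = 440, q* = 327.
Since 800 is above p* = 440, the ceiling does not bind and the free-market outcome prevails.
Since the control does not bind, no trades are prevented and deadweight loss is zero.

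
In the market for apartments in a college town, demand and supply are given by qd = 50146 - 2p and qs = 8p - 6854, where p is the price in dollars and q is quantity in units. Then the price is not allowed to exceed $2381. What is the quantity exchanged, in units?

Without the control the market clears where 50146 - 2p = 8p - 6854, i.e. p* = 5700 and q* = 38746.
Because the ceiling (2381) lies below the market-clearing price, it is binding.
At p = 2381: qd = 50146 - 2·2381 = 45384 and qs = 8·2381 - 6854 = 12194.
The quantity actually transacted is the short side, supply: 12194.

12194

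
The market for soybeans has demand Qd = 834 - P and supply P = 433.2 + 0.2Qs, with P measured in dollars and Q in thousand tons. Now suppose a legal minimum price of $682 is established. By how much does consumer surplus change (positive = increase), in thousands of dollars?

Rearranging supply gives Qs = 5P - 2166. Setting quantity demanded equal to quantity supplied, 834 - P = 5P - 2166, gives P* = 500 and Q* = 334.
The floor of 682 is above the equilibrium price 500, so it binds.
At P = 682: Qd = 834 - 682 = 152 and Qs = 5·682 - 2166 = 1244.
Consumer surplus without the control is ½ · (834 - 500) · 334 = 55778.
With the floor, consumers buy 152 units at 682, so CS = ½ · (834 - 682) · 152 = 11552.
Change in consumer surplus = 11552 - 55778 = -44226.

-44226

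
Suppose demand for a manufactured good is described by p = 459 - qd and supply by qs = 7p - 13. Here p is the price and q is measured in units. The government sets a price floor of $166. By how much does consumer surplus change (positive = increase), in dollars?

Rearranging demand gives qd = 459 - p. Without the control the market clears where 459 - p = 7p - 13, i.e. p* = 59 and q* = 400.
Since 166 > 59, the floor is binding.
At p = 166: qd = 459 - 166 = 293 and qs = 7·166 - 13 = 1149.
Consumer surplus without the control is ½ · (459 - 59) · 400 = 80000.
With the floor, consumers buy 293 units at 166, so CS = ½ · (459 - 166) · 293 = 42924.5.
Change in consumer surplus = 42924.5 - 80000 = -37075.5.

-37075.5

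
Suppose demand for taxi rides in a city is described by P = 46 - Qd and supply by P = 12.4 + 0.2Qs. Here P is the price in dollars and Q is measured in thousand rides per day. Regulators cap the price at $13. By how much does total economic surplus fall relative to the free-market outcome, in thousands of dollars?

375

Rearranging demand gives Qd = 46 - P; rearranging supply gives Qs = 5P - 62. Setting quantity demanded equal to quantity supplied, 46 - P = 5P - 62, gives P* = 18 and Q* = 28.
The ceiling of 13 is below the equilibrium price 18, so it binds.
At P = 13: Qd = 46 - 13 = 33 and Qs = 5·13 - 62 = 3.
Quantity traded falls to 3. At Q = 3 the demand price is 46 - 3 = 43 and the supply price is (62 + 3)/5 = 13.
Deadweight loss = ½ · (43 - 13) · (28 - 3) = ½ · 30 · 25 = 375.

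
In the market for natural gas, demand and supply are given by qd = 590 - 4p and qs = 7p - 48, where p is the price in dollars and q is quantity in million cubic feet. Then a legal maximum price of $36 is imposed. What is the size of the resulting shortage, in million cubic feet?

242

Setting quantity demanded equal to quantity supplied, 590 - 4p = 7p - 48, gives p* = 58 and q* = 358.
Because the ceiling (36) lies below the market-clearing price, it is binding.
At p = 36: qd = 590 - 4·36 = 446 and qs = 7·36 - 48 = 204.
Shortage = qd - qs = 446 - 204 = 242.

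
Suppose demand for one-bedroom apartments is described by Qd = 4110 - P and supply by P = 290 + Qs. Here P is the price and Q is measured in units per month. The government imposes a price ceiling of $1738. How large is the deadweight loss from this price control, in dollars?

213444

Rearranging supply gives Qs = P - 290. In a free market, 4110 - P = P - 290 gives the equilibrium P* = 2200, Q* = 1910.
Because the ceiling (1738) lies below the market-clearing price, it is binding.
At P = 1738: Qd = 4110 - 1738 = 2372 and Qs = 1738 - 290 = 1448.
Quantity traded falls to 1448. At Q = 1448 the demand price is 4110 - 1448 = 2662 and the supply price is 290 + 1448 = 1738.
Deadweight loss = ½ · (2662 - 1738) · (1910 - 1448) = ½ · 924 · 462 = 213444.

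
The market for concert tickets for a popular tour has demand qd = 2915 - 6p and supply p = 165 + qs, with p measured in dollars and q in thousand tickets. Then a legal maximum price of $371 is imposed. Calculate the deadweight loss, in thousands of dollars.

2777.25

Rearranging supply gives qs = p - 165. Equilibrium: 2915 - 6p = p - 165, so 3080 = 7p and p* = 440, q* = 275.
The ceiling of 371 is below the equilibrium price 440, so it binds.
At p = 371: qd = 2915 - 6·371 = 689 and qs = 371 - 165 = 206.
Quantity traded falls to 206. At q = 206 the demand price is (2915 - 206)/6 = 451.5 and the supply price is 165 + 206 = 371.
Deadweight loss = ½ · (451.5 - 371) · (275 - 206) = ½ · 80.5 · 69 = 2777.25.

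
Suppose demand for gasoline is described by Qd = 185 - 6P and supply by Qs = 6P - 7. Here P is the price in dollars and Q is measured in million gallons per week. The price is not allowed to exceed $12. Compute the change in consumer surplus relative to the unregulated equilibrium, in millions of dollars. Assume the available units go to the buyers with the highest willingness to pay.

212

In a free market, 185 - 6P = 6P - 7 gives the equilibrium P* = 16, Q* = 89.
Since 12 < 16, the ceiling is binding.
At P = 12: Qd = 185 - 6·12 = 113 and Qs = 6·12 - 7 = 65.
Consumer surplus without the control is ½ · (185/6 - 16) · 89 = 7921/12.
With the ceiling, 65 units are sold at 12 (assume they go to the highest-value buyers). The demand price at Q = 65 is 20, so CS = ½ · [(185/6 - 12) + (20 - 12)] · 65 = 10465/12.
Change in consumer surplus = 10465/12 - 7921/12 = 212.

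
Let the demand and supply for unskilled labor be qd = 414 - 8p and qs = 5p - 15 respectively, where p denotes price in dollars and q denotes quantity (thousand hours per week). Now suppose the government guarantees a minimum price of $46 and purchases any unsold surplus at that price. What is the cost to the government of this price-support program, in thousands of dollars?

Without the control the market clears where 414 - 8p = 5p - 15, i.e. p* = 33 and q* = 150.
Because the floor (46) lies above the market-clearing price, it is binding.
At p = 46: qd = 414 - 8·46 = 46 and qs = 5·46 - 15 = 215.
Surplus = qs - qd = 169.
Government expenditure = surplus × support price = 169 × 46 = 7774.

7774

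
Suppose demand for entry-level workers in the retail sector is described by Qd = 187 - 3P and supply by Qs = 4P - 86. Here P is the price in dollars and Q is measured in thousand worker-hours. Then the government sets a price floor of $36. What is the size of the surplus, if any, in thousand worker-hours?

Setting quantity demanded equal to quantity supplied, 187 - 3P = 4P - 86, gives P* = 39 and Q* = 70.
Since 36 is below P* = 39, the floor does not bind and the free-market outcome prevails.
Since the control does not bind, there is no surplus.

0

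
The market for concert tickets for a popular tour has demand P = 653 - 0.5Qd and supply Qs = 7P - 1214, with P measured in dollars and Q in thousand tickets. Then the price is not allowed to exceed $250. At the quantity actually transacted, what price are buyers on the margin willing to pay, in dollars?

385

Rearranging demand gives Qd = 1306 - 2P. Equilibrium: 1306 - 2P = 7P - 1214, so 2520 = 9P and P* = 280, Q* = 746.
The ceiling of 250 is below the equilibrium price 280, so it binds.
At P = 250: Qd = 1306 - 2·250 = 806 and Qs = 7·250 - 1214 = 536.
Only 536 units reach the market. On the demand curve, the marginal buyer's willingness to pay at Q = 536 is (1306 - 536)/2 = 385.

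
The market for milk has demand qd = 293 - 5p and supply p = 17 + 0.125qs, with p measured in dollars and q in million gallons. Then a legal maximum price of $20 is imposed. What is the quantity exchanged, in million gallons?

24

Rearranging supply gives qs = 8p - 136. Equilibrium: 293 - 5p = 8p - 136, so 429 = 13p and p* = 33, q* = 128.
Since 20 < 33, the ceiling is binding.
At p = 20: qd = 293 - 5·20 = 193 and qs = 8·20 - 136 = 24.
The quantity actually transacted is the short side, supply: 24.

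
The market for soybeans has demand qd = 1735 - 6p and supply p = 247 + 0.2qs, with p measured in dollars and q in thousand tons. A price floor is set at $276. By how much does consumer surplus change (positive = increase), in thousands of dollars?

Rearranging supply gives qs = 5p - 1235. Setting quantity demanded equal to quantity supplied, 1735 - 6p = 5p - 1235, gives p* = 270 and q* = 115.
Since 276 > 270, the floor is binding.
At p = 276: qd = 1735 - 6·276 = 79 and qs = 5·276 - 1235 = 145.
Consumer surplus without the control is ½ · (1735/6 - 270) · 115 = 13225/12.
With the floor, consumers buy 79 units at 276, so CS = ½ · (1735/6 - 276) · 79 = 6241/12.
Change in consumer surplus = 6241/12 - 13225/12 = -582.

-582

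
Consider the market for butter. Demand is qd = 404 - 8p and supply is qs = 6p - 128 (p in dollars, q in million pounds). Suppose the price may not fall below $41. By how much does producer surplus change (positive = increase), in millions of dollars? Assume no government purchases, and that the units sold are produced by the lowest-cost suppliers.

180

Setting quantity demanded equal to quantity supplied, 404 - 8p = 6p - 128, gives p* = 38 and q* = 100.
The floor of 41 is above the equilibrium price 38, so it binds.
At p = 41: qd = 404 - 8·41 = 76 and qs = 6·41 - 128 = 118.
Producer surplus without the control is ½ · (38 - 64/3) · 100 = 2500/3.
With the floor, 76 units are sold at 41. The supply price at q = 76 is 34, so PS = ½ · [(41 - 64/3) + (41 - 34)] · 76 = 3040/3.
Change in producer surplus = 3040/3 - 2500/3 = 180.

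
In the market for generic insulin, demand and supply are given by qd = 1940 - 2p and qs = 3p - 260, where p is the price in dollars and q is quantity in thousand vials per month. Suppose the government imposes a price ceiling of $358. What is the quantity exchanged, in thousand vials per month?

814

In a free market, 1940 - 2p = 3p - 260 gives the equilibrium p* = 440, q* = 1060.
Since 358 < 440, the ceiling is binding.
At p = 358: qd = 1940 - 2·358 = 1224 and qs = 3·358 - 260 = 814.
The quantity actually transacted is the short side, supply: 814.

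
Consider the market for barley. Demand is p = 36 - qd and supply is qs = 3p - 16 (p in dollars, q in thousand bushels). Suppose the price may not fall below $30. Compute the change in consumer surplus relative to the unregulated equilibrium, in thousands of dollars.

-246.5

Rearranging demand gives qd = 36 - p. In a free market, 36 - p = 3p - 16 gives the equilibrium p* = 13, q* = 23.
The floor of 30 is above the equilibrium price 13, so it binds.
At p = 30: qd = 36 - 30 = 6 and qs = 3·30 - 16 = 74.
Consumer surplus without the control is ½ · (36 - 13) · 23 = 264.5.
With the floor, consumers buy 6 units at 30, so CS = ½ · (36 - 30) · 6 = 18.
Change in consumer surplus = 18 - 264.5 = -246.5.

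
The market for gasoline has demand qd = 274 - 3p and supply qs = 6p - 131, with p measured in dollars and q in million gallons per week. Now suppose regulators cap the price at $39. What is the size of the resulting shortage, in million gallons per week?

Equilibrium: 274 - 3p = 6p - 131, so 405 = 9p and p* = 45, q* = 139.
Because the ceiling (39) lies below the market-clearing price, it is binding.
At p = 39: qd = 274 - 3·39 = 157 and qs = 6·39 - 131 = 103.
Shortage = qd - qs = 157 - 103 = 54.

54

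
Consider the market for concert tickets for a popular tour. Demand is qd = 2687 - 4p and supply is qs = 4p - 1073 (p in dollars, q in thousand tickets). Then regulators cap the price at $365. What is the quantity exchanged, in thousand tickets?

387

In a free market, 2687 - 4p = 4p - 1073 gives the equilibrium p* = 470, q* = 807.
Since 365 < 470, the ceiling is binding.
At p = 365: qd = 2687 - 4·365 = 1227 and qs = 4·365 - 1073 = 387.
The quantity actually transacted is the short side, supply: 387.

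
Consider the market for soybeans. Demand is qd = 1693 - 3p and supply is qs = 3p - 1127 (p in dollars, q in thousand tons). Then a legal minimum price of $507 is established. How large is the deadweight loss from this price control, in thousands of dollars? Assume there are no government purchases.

Without the control the market clears where 1693 - 3p = 3p - 1127, i.e. p* = 470 and q* = 283.
Since 507 > 470, the floor is binding.
At p = 507: qd = 1693 - 3·507 = 172 and qs = 3·507 - 1127 = 394.
Quantity traded falls to 172. At q = 172 the demand price is (1693 - 172)/3 = 507 and the supply price is (1127 + 172)/3 = 433.
Deadweight loss = ½ · (507 - 433) · (283 - 172) = ½ · 74 · 111 = 4107.

4107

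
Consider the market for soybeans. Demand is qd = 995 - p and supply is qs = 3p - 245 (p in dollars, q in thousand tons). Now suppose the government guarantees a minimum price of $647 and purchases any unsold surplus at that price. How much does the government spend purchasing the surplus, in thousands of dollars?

872156

Without the control the market clears where 995 - p = 3p - 245, i.e. p* = 310 and q* = 685.
The floor of 647 is above the equilibrium price 310, so it binds.
At p = 647: qd = 995 - 647 = 348 and qs = 3·647 - 245 = 1696.
Surplus = qs - qd = 1348.
Government expenditure = surplus × support price = 1348 × 647 = 872156.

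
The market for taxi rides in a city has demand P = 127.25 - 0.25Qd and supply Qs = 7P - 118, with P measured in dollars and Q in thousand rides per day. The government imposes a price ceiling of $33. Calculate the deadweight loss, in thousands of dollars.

Rearranging demand gives Qd = 509 - 4P. In a free market, 509 - 4P = 7P - 118 gives the equilibrium P* = 57, Q* = 281.
The ceiling of 33 is below the equilibrium price 57, so it binds.
At P = 33: Qd = 509 - 4·33 = 377 and Qs = 7·33 - 118 = 113.
Quantity traded falls to 113. At Q = 113 the demand price is (509 - 113)/4 = 99 and the supply price is (118 + 113)/7 = 33.
Deadweight loss = ½ · (99 - 33) · (281 - 113) = ½ · 66 · 168 = 5544.

5544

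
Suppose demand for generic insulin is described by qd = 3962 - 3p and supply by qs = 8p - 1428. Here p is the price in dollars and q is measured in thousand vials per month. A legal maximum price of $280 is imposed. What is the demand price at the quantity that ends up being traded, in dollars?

Without the control the market clears where 3962 - 3p = 8p - 1428, i.e. p* = 490 and q* = 2492.
The ceiling of 280 is below the equilibrium price 490, so it binds.
At p = 280: qd = 3962 - 3·280 = 3122 and qs = 8·280 - 1428 = 812.
Only 812 units reach the market. On the demand curve, the marginal buyer's willingness to pay at q = 812 is (3962 - 812)/3 = 1050.

1050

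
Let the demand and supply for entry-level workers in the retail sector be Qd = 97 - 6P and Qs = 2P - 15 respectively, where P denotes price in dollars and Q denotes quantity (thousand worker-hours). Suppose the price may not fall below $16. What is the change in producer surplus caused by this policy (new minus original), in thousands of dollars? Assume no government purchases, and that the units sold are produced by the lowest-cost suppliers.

Setting quantity demanded equal to quantity supplied, 97 - 6P = 2P - 15, gives P* = 14 and Q* = 13.
Since 16 > 14, the floor is binding.
At P = 16: Qd = 97 - 6·16 = 1 and Qs = 2·16 - 15 = 17.
Producer surplus without the control is ½ · (14 - 7.5) · 13 = 42.25.
With the floor, 1 units are sold at 16. The supply price at Q = 1 is 8, so PS = ½ · [(16 - 7.5) + (16 - 8)] · 1 = 8.25.
Change in producer surplus = 8.25 - 42.25 = -34.

-34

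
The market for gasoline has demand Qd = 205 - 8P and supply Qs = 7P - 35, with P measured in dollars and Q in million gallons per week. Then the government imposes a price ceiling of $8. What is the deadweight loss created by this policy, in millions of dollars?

420

Without the control the market clears where 205 - 8P = 7P - 35, i.e. P* = 16 and Q* = 77.
The ceiling of 8 is below the equilibrium price 16, so it binds.
At P = 8: Qd = 205 - 8·8 = 141 and Qs = 7·8 - 35 = 21.
Quantity traded falls to 21. At Q = 21 the demand price is (205 - 21)/8 = 23 and the supply price is (35 + 21)/7 = 8.
Deadweight loss = ½ · (23 - 8) · (77 - 21) = ½ · 15 · 56 = 420.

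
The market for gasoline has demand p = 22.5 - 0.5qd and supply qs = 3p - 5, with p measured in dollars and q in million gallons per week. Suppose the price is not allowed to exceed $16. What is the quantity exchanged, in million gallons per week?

Rearranging demand gives qd = 45 - 2p. Setting quantity demanded equal to quantity supplied, 45 - 2p = 3p - 5, gives p* = 10 and q* = 25.
The ceiling of 16 is above the equilibrium price 10, so it is not binding; the market clears at p* = 10, q* = 25.

25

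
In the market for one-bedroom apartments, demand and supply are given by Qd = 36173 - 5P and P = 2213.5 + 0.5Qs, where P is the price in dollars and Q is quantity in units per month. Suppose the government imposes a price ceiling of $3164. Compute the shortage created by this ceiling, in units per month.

Rearranging supply gives Qs = 2P - 4427. Equilibrium: 36173 - 5P = 2P - 4427, so 40600 = 7P and P* = 5800, Q* = 7173.
Because the ceiling (3164) lies below the market-clearing price, it is binding.
At P = 3164: Qd = 36173 - 5·3164 = 20353 and Qs = 2·3164 - 4427 = 1901.
Shortage = Qd - Qs = 20353 - 1901 = 18452.

18452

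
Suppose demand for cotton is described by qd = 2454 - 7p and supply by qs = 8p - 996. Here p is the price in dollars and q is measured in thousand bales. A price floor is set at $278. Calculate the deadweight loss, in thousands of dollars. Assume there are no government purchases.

Equilibrium: 2454 - 7p = 8p - 996, so 3450 = 15p and p* = 230, q* = 844.
The floor of 278 is above the equilibrium price 230, so it binds.
At p = 278: qd = 2454 - 7·278 = 508 and qs = 8·278 - 996 = 1228.
Quantity traded falls to 508. At q = 508 the demand price is (2454 - 508)/7 = 278 and the supply price is (996 + 508)/8 = 188.
Deadweight loss = ½ · (278 - 188) · (844 - 508) = ½ · 90 · 336 = 15120.

15120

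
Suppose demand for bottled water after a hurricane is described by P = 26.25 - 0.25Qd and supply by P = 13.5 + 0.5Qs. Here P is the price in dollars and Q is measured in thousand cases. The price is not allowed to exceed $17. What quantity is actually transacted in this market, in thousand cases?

Rearranging demand gives Qd = 105 - 4P; rearranging supply gives Qs = 2P - 27. In a free market, 105 - 4P = 2P - 27 gives the equilibrium P* = 22, Q* = 17.
Since 17 < 22, the ceiling is binding.
At P = 17: Qd = 105 - 4·17 = 37 and Qs = 2·17 - 27 = 7.
The quantity actually transacted is the short side, supply: 7.

7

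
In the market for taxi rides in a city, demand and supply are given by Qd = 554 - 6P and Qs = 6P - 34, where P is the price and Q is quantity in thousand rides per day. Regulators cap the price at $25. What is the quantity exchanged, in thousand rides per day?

Equilibrium: 554 - 6P = 6P - 34, so 588 = 12P and P* = 49, Q* = 260.
Because the ceiling (25) lies below the market-clearing price, it is binding.
At P = 25: Qd = 554 - 6·25 = 404 and Qs = 6·25 - 34 = 116.
The quantity actually transacted is the short side, supply: 116.

116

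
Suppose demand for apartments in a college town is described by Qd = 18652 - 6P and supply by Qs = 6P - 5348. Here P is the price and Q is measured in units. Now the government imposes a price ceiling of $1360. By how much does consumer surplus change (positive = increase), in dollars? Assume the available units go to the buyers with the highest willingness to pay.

Equilibrium: 18652 - 6P = 6P - 5348, so 24000 = 12P and P* = 2000, Q* = 6652.
The ceiling of 1360 is below the equilibrium price 2000, so it binds.
At P = 1360: Qd = 18652 - 6·1360 = 10492 and Qs = 6·1360 - 5348 = 2812.
Consumer surplus without the control is ½ · (9326/3 - 2000) · 6652 = 11062276/3.
With the ceiling, 2812 units are sold at 1360 (assume they go to the highest-value buyers). The demand price at Q = 2812 is 2640, so CS = ½ · [(9326/3 - 1360) + (2640 - 1360)] · 2812 = 12774916/3.
Change in consumer surplus = 12774916/3 - 11062276/3 = 570880.

570880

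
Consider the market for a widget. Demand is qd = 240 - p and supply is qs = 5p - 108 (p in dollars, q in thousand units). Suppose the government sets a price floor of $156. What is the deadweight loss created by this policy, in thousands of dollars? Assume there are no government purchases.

5762.4

Setting quantity demanded equal to quantity supplied, 240 - p = 5p - 108, gives p* = 58 and q* = 182.
Since 156 > 58, the floor is binding.
At p = 156: qd = 240 - 156 = 84 and qs = 5·156 - 108 = 672.
Quantity traded falls to 84. At q = 84 the demand price is 240 - 84 = 156 and the supply price is (108 + 84)/5 = 38.4.
Deadweight loss = ½ · (156 - 38.4) · (182 - 84) = ½ · 117.6 · 98 = 5762.4.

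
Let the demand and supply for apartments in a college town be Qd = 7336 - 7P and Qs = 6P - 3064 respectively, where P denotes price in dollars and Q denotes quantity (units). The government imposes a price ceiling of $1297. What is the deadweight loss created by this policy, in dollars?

Equilibrium: 7336 - 7P = 6P - 3064, so 10400 = 13P and P* = 800, Q* = 1736.
Since 1297 is above P* = 800, the ceiling does not bind and the free-market outcome prevails.
Since the control does not bind, no trades are prevented and deadweight loss is zero.

0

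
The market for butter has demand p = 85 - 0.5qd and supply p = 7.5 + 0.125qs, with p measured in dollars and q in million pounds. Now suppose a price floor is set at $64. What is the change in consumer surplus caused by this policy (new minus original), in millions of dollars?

-3403

Rearranging demand gives qd = 170 - 2p; rearranging supply gives qs = 8p - 60. Without the control the market clears where 170 - 2p = 8p - 60, i.e. p* = 23 and q* = 124.
Since 64 > 23, the floor is binding.
At p = 64: qd = 170 - 2·64 = 42 and qs = 8·64 - 60 = 452.
Consumer surplus without the control is ½ · (85 - 23) · 124 = 3844.
With the floor, consumers buy 42 units at 64, so CS = ½ · (85 - 64) · 42 = 441.
Change in consumer surplus = 441 - 3844 = -3403.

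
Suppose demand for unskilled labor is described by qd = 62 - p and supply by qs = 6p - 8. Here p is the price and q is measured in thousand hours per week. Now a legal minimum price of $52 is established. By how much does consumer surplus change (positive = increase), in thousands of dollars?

-1302

Without the control the market clears where 62 - p = 6p - 8, i.e. p* = 10 and q* = 52.
Because the floor (52) lies above the market-clearing price, it is binding.
At p = 52: qd = 62 - 52 = 10 and qs = 6·52 - 8 = 304.
Consumer surplus without the control is ½ · (62 - 10) · 52 = 1352.
With the floor, consumers buy 10 units at 52, so CS = ½ · (62 - 52) · 10 = 50.
Change in consumer surplus = 50 - 1352 = -1302.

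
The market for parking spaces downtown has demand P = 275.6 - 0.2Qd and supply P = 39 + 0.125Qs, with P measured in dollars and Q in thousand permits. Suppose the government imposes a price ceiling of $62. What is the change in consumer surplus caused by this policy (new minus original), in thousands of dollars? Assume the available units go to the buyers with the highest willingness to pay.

Rearranging demand gives Qd = 1378 - 5P; rearranging supply gives Qs = 8P - 312. Setting quantity demanded equal to quantity supplied, 1378 - 5P = 8P - 312, gives P* = 130 and Q* = 728.
Because the ceiling (62) lies below the market-clearing price, it is binding.
At P = 62: Qd = 1378 - 5·62 = 1068 and Qs = 8·62 - 312 = 184.
Consumer surplus without the control is ½ · (275.6 - 130) · 728 = 52998.4.
With the ceiling, 184 units are sold at 62 (assume they go to the highest-value buyers). The demand price at Q = 184 is 238.8, so CS = ½ · [(275.6 - 62) + (238.8 - 62)] · 184 = 35916.8.
Change in consumer surplus = 35916.8 - 52998.4 = -17081.6.

-17081.6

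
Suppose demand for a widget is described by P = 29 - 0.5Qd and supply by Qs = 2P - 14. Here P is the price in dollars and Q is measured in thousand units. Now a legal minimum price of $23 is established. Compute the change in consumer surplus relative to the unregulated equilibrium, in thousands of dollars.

Rearranging demand gives Qd = 58 - 2P. Without the control the market clears where 58 - 2P = 2P - 14, i.e. P* = 18 and Q* = 22.
The floor of 23 is above the equilibrium price 18, so it binds.
At P = 23: Qd = 58 - 2·23 = 12 and Qs = 2·23 - 14 = 32.
Consumer surplus without the control is ½ · (29 - 18) · 22 = 121.
With the floor, consumers buy 12 units at 23, so CS = ½ · (29 - 23) · 12 = 36.
Change in consumer surplus = 36 - 121 = -85.

-85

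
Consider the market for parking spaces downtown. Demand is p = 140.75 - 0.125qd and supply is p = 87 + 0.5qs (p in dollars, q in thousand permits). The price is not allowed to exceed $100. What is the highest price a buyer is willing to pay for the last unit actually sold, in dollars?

137.5

Rearranging demand gives qd = 1126 - 8p; rearranging supply gives qs = 2p - 174. Without the control the market clears where 1126 - 8p = 2p - 174, i.e. p* = 130 and q* = 86.
Since 100 < 130, the ceiling is binding.
At p = 100: qd = 1126 - 8·100 = 326 and qs = 2·100 - 174 = 26.
Only 26 units reach the market. On the demand curve, the marginal buyer's willingness to pay at q = 26 is (1126 - 26)/8 = 137.5.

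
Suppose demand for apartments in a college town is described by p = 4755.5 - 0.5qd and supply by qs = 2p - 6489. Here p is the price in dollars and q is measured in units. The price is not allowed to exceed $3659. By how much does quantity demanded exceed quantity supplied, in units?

1364

Rearranging demand gives qd = 9511 - 2p. Setting quantity demanded equal to quantity supplied, 9511 - 2p = 2p - 6489, gives p* = 4000 and q* = 1511.
Because the ceiling (3659) lies below the market-clearing price, it is binding.
At p = 3659: qd = 9511 - 2·3659 = 2193 and qs = 2·3659 - 6489 = 829.
Shortage = qd - qs = 2193 - 829 = 1364.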